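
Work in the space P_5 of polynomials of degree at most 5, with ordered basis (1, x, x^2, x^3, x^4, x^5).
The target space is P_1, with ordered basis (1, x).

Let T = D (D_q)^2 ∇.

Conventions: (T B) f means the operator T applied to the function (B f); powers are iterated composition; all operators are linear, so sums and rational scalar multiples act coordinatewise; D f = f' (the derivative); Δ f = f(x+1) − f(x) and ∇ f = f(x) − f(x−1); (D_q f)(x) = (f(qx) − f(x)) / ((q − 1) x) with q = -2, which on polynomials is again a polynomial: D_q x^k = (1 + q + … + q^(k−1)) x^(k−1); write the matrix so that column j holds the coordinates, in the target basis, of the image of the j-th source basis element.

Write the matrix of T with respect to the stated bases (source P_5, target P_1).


image of 1: 0
image of x: 0
image of x^2: 0
image of x^3: 0
image of x^4: -12
image of x^5: -150x + 30
each image's coordinates form column j of the matrix

the matrix is [[0, 0, 0, 0, -12, 30]; [0, 0, 0, 0, 0, -150]] (rows listed top to bottom)


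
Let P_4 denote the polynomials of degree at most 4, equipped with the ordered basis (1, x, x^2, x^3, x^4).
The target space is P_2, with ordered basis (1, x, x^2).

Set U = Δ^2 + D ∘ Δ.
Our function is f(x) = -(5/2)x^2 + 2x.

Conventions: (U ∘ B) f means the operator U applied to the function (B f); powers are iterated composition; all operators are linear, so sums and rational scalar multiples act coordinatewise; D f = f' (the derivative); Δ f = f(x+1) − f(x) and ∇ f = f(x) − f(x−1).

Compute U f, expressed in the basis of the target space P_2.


Δ f = -5x - 1/2
Δ Δ f = -5
Δ f = -5x - 1/2
D Δ f = -5
(Δ^2 + D ∘ Δ) f = -10

the result is g(x) = -10


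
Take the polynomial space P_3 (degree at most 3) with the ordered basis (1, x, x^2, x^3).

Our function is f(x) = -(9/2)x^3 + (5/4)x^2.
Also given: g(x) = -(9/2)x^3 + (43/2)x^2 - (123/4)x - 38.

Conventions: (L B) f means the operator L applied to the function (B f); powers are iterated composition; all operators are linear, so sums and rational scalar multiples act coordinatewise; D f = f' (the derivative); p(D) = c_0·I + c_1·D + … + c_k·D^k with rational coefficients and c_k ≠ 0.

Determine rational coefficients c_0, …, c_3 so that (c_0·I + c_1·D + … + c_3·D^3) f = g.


c_0 = 1, c_1 = -3/2, c_2 = 1, c_3 = 3/2

D^0 f = -(9/2)x^3 + (5/4)x^2
D^1 f = -(27/2)x^2 + (5/2)x
D^2 f = -27x + 5/2
D^3 f = -27
matching coefficients of g against c_0 f + c_1 Df + … from the top degree down determines the c_i
solution: c_0 = 1, c_1 = -3/2, c_2 = 1, c_3 = 3/2


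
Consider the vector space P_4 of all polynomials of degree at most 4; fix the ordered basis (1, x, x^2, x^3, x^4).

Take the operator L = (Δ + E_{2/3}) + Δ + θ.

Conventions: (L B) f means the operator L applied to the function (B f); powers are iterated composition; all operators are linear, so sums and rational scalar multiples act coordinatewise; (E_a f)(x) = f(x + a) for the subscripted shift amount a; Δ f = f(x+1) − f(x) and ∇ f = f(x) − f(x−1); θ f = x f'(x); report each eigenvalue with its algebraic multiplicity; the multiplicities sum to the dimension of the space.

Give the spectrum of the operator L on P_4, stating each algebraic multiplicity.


λ = 1 (multiplicity 1), λ = 2 (multiplicity 1), λ = 3 (multiplicity 1), λ = 4 (multiplicity 1), λ = 5 (multiplicity 1)

image of 1: 1
image of x: 2x + 8/3
image of x^2: 3x^2 + (16/3)x + 22/9
image of x^3: 4x^3 + 8x^2 + (22/3)x + 62/27
image of x^4: 5x^4 + (32/3)x^3 + (44/3)x^2 + (248/27)x + 178/81
the matrix is upper triangular; its diagonal is (1, 2, 3, 4, 5)
for a triangular matrix the eigenvalues are the diagonal entries, with algebraic multiplicity their repetition count


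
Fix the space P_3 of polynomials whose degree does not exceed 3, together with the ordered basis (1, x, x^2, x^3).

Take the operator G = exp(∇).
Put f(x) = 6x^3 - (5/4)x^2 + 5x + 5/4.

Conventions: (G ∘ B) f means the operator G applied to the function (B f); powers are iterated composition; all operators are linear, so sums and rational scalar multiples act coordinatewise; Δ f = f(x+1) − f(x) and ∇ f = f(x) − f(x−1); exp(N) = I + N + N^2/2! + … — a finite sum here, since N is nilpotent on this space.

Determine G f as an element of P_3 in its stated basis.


the image equals g(x) = 6x^3 + (67/4)x^2 + (5/2)x + 1/4

order-1 term: 18x^2 - (41/2)x + 49/4
order-2 term: 18x - 77/4
order-3 term: 6
the series for exp(∇) f terminates at order 3
exp(∇) f = 6x^3 + (67/4)x^2 + (5/2)x + 1/4


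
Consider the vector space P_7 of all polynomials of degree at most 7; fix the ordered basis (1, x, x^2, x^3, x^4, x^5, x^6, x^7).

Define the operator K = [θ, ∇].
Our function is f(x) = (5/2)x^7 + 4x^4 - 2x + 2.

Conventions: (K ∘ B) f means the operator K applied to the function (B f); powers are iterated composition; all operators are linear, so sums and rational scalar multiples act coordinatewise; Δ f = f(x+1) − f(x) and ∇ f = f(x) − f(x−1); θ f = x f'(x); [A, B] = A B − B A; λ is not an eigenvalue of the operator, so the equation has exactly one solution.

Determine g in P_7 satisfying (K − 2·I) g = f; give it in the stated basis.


write g with unknown coordinates in the stated basis and equate coefficients in (K − 2·I) g = f
solving from the highest basis element down gives g = -(5/4)x^7 + (35/8)x^6 - (315/8)x^5 + (3643/16)x^4 - (8543/8)x^3 + (60087/16)x^2 - (140957/16)x + 330639/32
check: K g = (35/4)x^6 - (315/4)x^5 + (3675/8)x^4 - (8543/4)x^3 + (60087/8)x^2 - (140973/8)x + 330671/16
so K g − 2·g = (5/2)x^7 + 4x^4 - 2x + 2 = f ✓

the image equals g(x) = -(5/4)x^7 + (35/8)x^6 - (315/8)x^5 + (3643/16)x^4 - (8543/8)x^3 + (60087/16)x^2 - (140957/16)x + 330639/32


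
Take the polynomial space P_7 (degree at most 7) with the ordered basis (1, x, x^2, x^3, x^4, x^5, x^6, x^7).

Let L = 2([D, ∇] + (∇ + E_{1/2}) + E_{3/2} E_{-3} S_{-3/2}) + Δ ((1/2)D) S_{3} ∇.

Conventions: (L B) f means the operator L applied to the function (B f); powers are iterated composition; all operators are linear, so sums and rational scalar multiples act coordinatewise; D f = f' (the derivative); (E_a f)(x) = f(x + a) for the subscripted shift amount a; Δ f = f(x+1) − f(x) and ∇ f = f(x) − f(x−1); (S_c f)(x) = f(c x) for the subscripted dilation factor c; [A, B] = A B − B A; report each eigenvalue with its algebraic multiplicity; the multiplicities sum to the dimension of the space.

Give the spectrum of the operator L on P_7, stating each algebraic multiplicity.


image of 1: 4
image of x: -x + 15/2
image of x^2: (13/2)x^2 - (15/2)x + 69/8
image of x^3: -(19/4)x^3 + (315/8)x^2 - (801/16)x + 1665/32
image of x^4: (97/8)x^4 - (195/4)x^3 + (2043/16)x^2 + (3141/16)x + 20145/128
image of x^5: -(211/16)x^5 + (4125/32)x^4 - (11415/32)x^3 + (189765/64)x^2 + (313905/256)x + 313545/512
image of x^6: (793/32)x^6 - (5985/32)x^5 + (95535/128)x^4 + (837585/64)x^3 + (8336295/512)x^2 + (4036815/512)x + 4398129/2048
image of x^7: -(2059/64)x^7 + (48615/128)x^6 - (421407/256)x^5 + (41298075/512)x^4 + (98242095/1024)x^3 + (202849605/2048)x^2 + (151353531/4096)x + 62086137/8192
the matrix is upper triangular; its diagonal is (4, -1, 13/2, -19/4, 97/8, -211/16, 793/32, -2059/64)
for a triangular matrix the eigenvalues are the diagonal entries, with algebraic multiplicity their repetition count

λ = -2059/64 (multiplicity 1), λ = -211/16 (multiplicity 1), λ = -19/4 (multiplicity 1), λ = -1 (multiplicity 1), λ = 4 (multiplicity 1), λ = 13/2 (multiplicity 1), λ = 97/8 (multiplicity 1), λ = 793/32 (multiplicity 1)


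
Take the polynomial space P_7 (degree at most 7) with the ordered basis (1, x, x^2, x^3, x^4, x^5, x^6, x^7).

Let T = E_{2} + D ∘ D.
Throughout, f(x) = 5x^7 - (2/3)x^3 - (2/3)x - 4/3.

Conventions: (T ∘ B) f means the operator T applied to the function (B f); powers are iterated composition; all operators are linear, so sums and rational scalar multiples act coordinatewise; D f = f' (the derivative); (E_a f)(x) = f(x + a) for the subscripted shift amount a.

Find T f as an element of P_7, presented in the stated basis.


the result is g(x) = 5x^7 + 70x^6 + 630x^5 + 1400x^4 + (8398/3)x^3 + 3356x^2 + (6682/3)x + 632

E_{2} f = 5x^7 + 70x^6 + 420x^5 + 1400x^4 + (8398/3)x^3 + 3356x^2 + (6694/3)x + 632
D f = 35x^6 - 2x^2 - 2/3
D D f = 210x^5 - 4x
(E_{2} + D ∘ D) f = 5x^7 + 70x^6 + 630x^5 + 1400x^4 + (8398/3)x^3 + 3356x^2 + (6682/3)x + 632


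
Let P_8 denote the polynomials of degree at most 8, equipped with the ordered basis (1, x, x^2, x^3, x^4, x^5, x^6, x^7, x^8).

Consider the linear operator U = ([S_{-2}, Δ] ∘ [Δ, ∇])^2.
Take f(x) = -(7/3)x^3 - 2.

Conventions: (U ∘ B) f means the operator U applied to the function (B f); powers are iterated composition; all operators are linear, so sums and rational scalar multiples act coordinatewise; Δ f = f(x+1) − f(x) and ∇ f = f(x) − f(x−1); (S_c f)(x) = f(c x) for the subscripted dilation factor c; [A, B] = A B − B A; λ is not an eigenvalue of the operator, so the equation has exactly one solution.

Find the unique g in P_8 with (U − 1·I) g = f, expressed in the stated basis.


g(x) = (7/3)x^3 + 2

write g with unknown coordinates in the stated basis and equate coefficients in (U − 1·I) g = f
solving from the highest basis element down gives g = (7/3)x^3 + 2
check: U g = 0
so U g − 1·g = -(7/3)x^3 - 2 = f ✓


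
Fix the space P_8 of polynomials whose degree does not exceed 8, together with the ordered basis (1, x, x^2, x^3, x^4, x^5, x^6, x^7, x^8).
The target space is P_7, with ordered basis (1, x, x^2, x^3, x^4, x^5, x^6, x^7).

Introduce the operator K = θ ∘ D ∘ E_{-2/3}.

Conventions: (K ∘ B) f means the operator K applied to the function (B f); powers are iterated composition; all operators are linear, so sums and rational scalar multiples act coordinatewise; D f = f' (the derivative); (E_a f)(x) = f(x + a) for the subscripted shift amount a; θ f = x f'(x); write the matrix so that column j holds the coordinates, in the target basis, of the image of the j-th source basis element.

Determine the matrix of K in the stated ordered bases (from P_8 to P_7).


the matrix is [[0, 0, 0, 0, 0, 0, 0, 0, 0]; [0, 0, 2, -4, 16/3, -160/27, 160/27, -448/81, 3584/729]; [0, 0, 0, 6, -16, 80/3, -320/9, 1120/27, -3584/81]; [0, 0, 0, 0, 12, -40, 80, -1120/9, 4480/27]; [0, 0, 0, 0, 0, 20, -80, 560/3, -8960/27]; [0, 0, 0, 0, 0, 0, 30, -140, 1120/3]; [0, 0, 0, 0, 0, 0, 0, 42, -224]; [0, 0, 0, 0, 0, 0, 0, 0, 56]] (rows listed top to bottom)

image of 1: 0
image of x: 0
image of x^2: 2x
image of x^3: 6x^2 - 4x
image of x^4: 12x^3 - 16x^2 + (16/3)x
image of x^5: 20x^4 - 40x^3 + (80/3)x^2 - (160/27)x
image of x^6: 30x^5 - 80x^4 + 80x^3 - (320/9)x^2 + (160/27)x
image of x^7: 42x^6 - 140x^5 + (560/3)x^4 - (1120/9)x^3 + (1120/27)x^2 - (448/81)x
image of x^8: 56x^7 - 224x^6 + (1120/3)x^5 - (8960/27)x^4 + (4480/27)x^3 - (3584/81)x^2 + (3584/729)x
each image's coordinates form column j of the matrix


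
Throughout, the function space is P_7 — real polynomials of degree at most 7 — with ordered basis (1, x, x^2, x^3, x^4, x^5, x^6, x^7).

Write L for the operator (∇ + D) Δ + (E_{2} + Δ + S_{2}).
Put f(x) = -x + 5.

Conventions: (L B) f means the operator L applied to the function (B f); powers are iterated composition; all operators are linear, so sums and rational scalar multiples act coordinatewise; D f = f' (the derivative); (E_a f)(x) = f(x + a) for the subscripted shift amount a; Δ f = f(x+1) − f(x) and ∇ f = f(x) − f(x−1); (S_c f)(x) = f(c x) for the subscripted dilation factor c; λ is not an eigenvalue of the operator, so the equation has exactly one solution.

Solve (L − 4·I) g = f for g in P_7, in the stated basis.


write g with unknown coordinates in the stated basis and equate coefficients in (L − 4·I) g = f
solving from the highest basis element down gives g = x - 1
check: L g = 3x + 1
so L g − 4·g = -x + 5 = f ✓

the image equals g(x) = x - 1


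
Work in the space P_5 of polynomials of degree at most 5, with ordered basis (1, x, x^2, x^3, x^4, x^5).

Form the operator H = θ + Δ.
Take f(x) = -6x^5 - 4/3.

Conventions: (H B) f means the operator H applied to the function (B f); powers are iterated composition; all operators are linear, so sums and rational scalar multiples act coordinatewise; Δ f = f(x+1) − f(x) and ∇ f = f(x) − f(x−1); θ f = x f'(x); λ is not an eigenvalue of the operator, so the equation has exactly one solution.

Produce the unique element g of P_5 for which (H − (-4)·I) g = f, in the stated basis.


g(x) = -(2/3)x^5 + (5/12)x^4 + (5/7)x^3 + (85/252)x^2 - (29/126)x - 10/21

write g with unknown coordinates in the stated basis and equate coefficients in (H − (-4)·I) g = f
solving from the highest basis element down gives g = -(2/3)x^5 + (5/12)x^4 + (5/7)x^3 + (85/252)x^2 - (29/126)x - 10/21
check: H g = -(10/3)x^5 - (5/3)x^4 - (20/7)x^3 - (85/63)x^2 + (58/63)x + 4/7
so H g − (-4)·g = -6x^5 - 4/3 = f ✓


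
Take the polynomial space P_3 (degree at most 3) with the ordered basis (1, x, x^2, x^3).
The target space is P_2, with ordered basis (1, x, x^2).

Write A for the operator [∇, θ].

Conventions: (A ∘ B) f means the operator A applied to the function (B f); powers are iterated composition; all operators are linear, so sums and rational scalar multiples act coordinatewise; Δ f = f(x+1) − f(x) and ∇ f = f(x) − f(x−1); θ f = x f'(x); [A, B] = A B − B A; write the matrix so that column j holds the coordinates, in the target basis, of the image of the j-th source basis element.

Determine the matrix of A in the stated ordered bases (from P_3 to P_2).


image of 1: 0
image of x: 1
image of x^2: 2x - 2
image of x^3: 3x^2 - 6x + 3
each image's coordinates form column j of the matrix

the matrix is [[0, 1, -2, 3]; [0, 0, 2, -6]; [0, 0, 0, 3]] (rows listed top to bottom)


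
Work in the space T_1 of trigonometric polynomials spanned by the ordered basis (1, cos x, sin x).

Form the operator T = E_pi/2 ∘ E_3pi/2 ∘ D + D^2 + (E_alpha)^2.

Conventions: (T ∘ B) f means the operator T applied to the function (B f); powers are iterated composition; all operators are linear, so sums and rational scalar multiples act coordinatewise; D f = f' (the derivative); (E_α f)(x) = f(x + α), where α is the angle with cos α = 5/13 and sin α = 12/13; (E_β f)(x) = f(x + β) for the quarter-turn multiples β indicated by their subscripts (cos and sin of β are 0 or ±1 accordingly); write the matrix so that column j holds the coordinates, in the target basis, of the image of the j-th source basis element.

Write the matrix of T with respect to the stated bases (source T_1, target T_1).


image of 1: 1
image of cos x: -(288/169)cos x - (289/169)sin x
image of sin x: (289/169)cos x - (288/169)sin x
each image's coordinates form column j of the matrix

the matrix is [[1, 0, 0]; [0, -288/169, 289/169]; [0, -289/169, -288/169]] (rows listed top to bottom)


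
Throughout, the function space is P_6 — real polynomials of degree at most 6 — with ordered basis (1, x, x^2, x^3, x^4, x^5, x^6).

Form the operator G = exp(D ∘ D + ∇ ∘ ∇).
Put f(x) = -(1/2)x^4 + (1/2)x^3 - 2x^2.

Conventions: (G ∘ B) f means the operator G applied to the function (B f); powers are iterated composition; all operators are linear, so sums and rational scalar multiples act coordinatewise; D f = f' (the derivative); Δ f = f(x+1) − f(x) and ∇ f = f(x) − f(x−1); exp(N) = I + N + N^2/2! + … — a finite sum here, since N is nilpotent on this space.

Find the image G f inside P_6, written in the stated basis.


the image equals g(x) = -(1/2)x^4 + (1/2)x^3 - 14x^2 + 18x - 42

order-1 term: -12x^2 + 18x - 18
order-2 term: -24
the series for exp(D ∘ D + ∇ ∘ ∇) f terminates at order 2
exp(D ∘ D + ∇ ∘ ∇) f = -(1/2)x^4 + (1/2)x^3 - 14x^2 + 18x - 42


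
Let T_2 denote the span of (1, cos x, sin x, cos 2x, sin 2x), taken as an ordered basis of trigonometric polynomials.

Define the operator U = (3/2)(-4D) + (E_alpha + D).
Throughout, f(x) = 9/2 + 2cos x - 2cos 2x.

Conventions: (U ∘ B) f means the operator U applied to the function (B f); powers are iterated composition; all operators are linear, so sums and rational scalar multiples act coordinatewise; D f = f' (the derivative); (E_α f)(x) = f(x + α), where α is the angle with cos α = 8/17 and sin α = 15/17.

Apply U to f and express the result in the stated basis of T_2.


D f = -2sin x + 4sin 2x
(-4D) f = 8sin x - 16sin 2x
((3/2)(-4D)) f = 12sin x - 24sin 2x
E_alpha f = 9/2 + (16/17)cos x - (30/17)sin x + (322/289)cos 2x + (480/289)sin 2x
D f = -2sin x + 4sin 2x
(E_alpha + D) f = 9/2 + (16/17)cos x - (64/17)sin x + (322/289)cos 2x + (1636/289)sin 2x
((3/2)(-4D) + (E_alpha + D)) f = 9/2 + (16/17)cos x + (140/17)sin x + (322/289)cos 2x - (5300/289)sin 2x

g(x) = 9/2 + (16/17)cos x + (140/17)sin x + (322/289)cos 2x - (5300/289)sin 2x


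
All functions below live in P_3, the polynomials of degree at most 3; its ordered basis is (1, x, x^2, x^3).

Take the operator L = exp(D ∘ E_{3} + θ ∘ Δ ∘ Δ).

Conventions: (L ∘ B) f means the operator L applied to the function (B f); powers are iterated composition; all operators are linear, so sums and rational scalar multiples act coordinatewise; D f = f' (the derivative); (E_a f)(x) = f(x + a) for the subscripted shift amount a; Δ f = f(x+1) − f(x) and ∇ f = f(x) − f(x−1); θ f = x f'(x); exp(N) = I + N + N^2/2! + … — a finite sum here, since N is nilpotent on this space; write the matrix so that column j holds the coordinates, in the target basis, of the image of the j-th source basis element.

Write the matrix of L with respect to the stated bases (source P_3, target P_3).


the matrix is [[1, 1, 7, 49]; [0, 1, 2, 27]; [0, 0, 1, 3]; [0, 0, 0, 1]] (rows listed top to bottom)

image of 1: 1
image of x: x + 1
image of x^2: x^2 + 2x + 7
image of x^3: x^3 + 3x^2 + 27x + 49
each image's coordinates form column j of the matrix


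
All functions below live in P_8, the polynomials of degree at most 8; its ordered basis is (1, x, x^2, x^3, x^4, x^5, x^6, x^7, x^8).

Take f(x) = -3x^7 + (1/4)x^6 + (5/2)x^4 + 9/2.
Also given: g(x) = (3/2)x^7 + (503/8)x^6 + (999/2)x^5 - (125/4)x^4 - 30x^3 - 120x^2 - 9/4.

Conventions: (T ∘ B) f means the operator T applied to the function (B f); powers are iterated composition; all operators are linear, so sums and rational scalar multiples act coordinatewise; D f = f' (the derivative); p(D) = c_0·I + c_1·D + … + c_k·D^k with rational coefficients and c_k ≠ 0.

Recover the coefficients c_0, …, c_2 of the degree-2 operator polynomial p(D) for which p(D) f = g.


c_0 = -1/2, c_1 = -3, c_2 = -4

D^0 f = -3x^7 + (1/4)x^6 + (5/2)x^4 + 9/2
D^1 f = -21x^6 + (3/2)x^5 + 10x^3
D^2 f = -126x^5 + (15/2)x^4 + 30x^2
matching coefficients of g against c_0 f + c_1 Df + … from the top degree down determines the c_i
solution: c_0 = -1/2, c_1 = -3, c_2 = -4


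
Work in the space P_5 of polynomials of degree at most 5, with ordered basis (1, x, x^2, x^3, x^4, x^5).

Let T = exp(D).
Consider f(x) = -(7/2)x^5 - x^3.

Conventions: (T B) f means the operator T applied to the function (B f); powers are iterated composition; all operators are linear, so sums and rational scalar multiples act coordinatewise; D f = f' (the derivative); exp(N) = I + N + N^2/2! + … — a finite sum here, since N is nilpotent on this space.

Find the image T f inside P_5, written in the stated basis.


g(x) = -(7/2)x^5 - (35/2)x^4 - 36x^3 - 38x^2 - (41/2)x - 9/2

order-1 term: -(35/2)x^4 - 3x^2
order-2 term: -35x^3 - 3x
order-3 term: -35x^2 - 1
order-4 term: -(35/2)x
order-5 term: -7/2
the series for exp(D) f terminates at order 5
exp(D) f = -(7/2)x^5 - (35/2)x^4 - 36x^3 - 38x^2 - (41/2)x - 9/2


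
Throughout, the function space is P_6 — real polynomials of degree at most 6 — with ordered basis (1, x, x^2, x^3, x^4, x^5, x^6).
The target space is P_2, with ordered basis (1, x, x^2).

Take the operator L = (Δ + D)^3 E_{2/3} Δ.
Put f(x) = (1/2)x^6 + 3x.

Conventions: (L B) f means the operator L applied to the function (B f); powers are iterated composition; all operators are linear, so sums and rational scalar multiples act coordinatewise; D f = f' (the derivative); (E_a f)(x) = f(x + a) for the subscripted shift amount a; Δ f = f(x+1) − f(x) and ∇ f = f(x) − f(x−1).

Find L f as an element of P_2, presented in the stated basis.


the result is g(x) = 1440x^2 + 5520x + 5860

Δ f = 3x^5 + (15/2)x^4 + 10x^3 + (15/2)x^2 + 3x + 7/2
E_{2/3} Δ f = 3x^5 + (35/2)x^4 + (130/3)x^3 + (1015/18)x^2 + (1031/27)x + 2215/162
Δ (E_{2/3} Δ) f = 15x^4 + 100x^3 + 265x^2 + (2950/9)x + 4277/27
D (E_{2/3} Δ) f = 15x^4 + 70x^3 + 130x^2 + (1015/9)x + 1031/27
(Δ + D) (E_{2/3} Δ) f = 30x^4 + 170x^3 + 395x^2 + (3965/9)x + 5308/27
Δ (Δ + D) (E_{2/3} Δ) f = 120x^3 + 690x^2 + 1420x + 9320/9
D (Δ + D) (E_{2/3} Δ) f = 120x^3 + 510x^2 + 790x + 3965/9
(Δ + D) (Δ + D) (E_{2/3} Δ) f = 240x^3 + 1200x^2 + 2210x + 13285/9
Δ (Δ + D) (Δ + D) (E_{2/3} Δ) f = 720x^2 + 3120x + 3650
D (Δ + D) (Δ + D) (E_{2/3} Δ) f = 720x^2 + 2400x + 2210
(Δ + D) (Δ + D) (Δ + D) (E_{2/3} Δ) f = 1440x^2 + 5520x + 5860


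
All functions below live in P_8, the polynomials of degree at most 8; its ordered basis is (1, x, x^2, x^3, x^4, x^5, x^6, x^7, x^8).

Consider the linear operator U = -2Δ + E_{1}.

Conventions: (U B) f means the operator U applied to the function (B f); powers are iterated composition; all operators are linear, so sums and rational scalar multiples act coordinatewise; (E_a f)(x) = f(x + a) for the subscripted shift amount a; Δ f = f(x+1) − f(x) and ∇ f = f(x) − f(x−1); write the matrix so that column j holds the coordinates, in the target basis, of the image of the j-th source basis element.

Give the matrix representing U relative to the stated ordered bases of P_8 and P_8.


the matrix is [[1, -1, -1, -1, -1, -1, -1, -1, -1]; [0, 1, -2, -3, -4, -5, -6, -7, -8]; [0, 0, 1, -3, -6, -10, -15, -21, -28]; [0, 0, 0, 1, -4, -10, -20, -35, -56]; [0, 0, 0, 0, 1, -5, -15, -35, -70]; [0, 0, 0, 0, 0, 1, -6, -21, -56]; [0, 0, 0, 0, 0, 0, 1, -7, -28]; [0, 0, 0, 0, 0, 0, 0, 1, -8]; [0, 0, 0, 0, 0, 0, 0, 0, 1]] (rows listed top to bottom)

image of 1: 1
image of x: x - 1
image of x^2: x^2 - 2x - 1
image of x^3: x^3 - 3x^2 - 3x - 1
image of x^4: x^4 - 4x^3 - 6x^2 - 4x - 1
image of x^5: x^5 - 5x^4 - 10x^3 - 10x^2 - 5x - 1
image of x^6: x^6 - 6x^5 - 15x^4 - 20x^3 - 15x^2 - 6x - 1
image of x^7: x^7 - 7x^6 - 21x^5 - 35x^4 - 35x^3 - 21x^2 - 7x - 1
image of x^8: x^8 - 8x^7 - 28x^6 - 56x^5 - 70x^4 - 56x^3 - 28x^2 - 8x - 1
each image's coordinates form column j of the matrix


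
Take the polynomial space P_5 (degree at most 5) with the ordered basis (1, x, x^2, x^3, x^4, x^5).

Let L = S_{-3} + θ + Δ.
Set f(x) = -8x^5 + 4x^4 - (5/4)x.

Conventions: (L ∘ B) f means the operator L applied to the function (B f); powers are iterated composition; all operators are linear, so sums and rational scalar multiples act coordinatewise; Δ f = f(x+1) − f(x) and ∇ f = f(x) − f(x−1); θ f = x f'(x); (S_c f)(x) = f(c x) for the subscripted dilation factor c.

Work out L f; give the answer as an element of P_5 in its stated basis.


S_{-3} f = 1944x^5 + 324x^4 + (15/4)x
θ f = -40x^5 + 16x^4 - (5/4)x
Δ f = -40x^4 - 64x^3 - 56x^2 - 24x - 21/4
(S_{-3} + θ + Δ) f = 1904x^5 + 300x^4 - 64x^3 - 56x^2 - (43/2)x - 21/4

g(x) = 1904x^5 + 300x^4 - 64x^3 - 56x^2 - (43/2)x - 21/4


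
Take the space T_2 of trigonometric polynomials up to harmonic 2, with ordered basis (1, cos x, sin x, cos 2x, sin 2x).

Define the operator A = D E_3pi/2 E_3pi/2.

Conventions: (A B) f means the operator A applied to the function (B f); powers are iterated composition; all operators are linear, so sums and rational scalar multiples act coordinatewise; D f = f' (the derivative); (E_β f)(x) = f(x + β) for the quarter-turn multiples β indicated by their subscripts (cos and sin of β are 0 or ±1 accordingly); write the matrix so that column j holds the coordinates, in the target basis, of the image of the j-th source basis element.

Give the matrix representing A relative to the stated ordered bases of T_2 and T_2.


image of 1: 0
image of cos x: sin x
image of sin x: -cos x
image of cos 2x: -2sin 2x
image of sin 2x: 2cos 2x
each image's coordinates form column j of the matrix

the matrix is [[0, 0, 0, 0, 0]; [0, 0, -1, 0, 0]; [0, 1, 0, 0, 0]; [0, 0, 0, 0, 2]; [0, 0, 0, -2, 0]] (rows listed top to bottom)


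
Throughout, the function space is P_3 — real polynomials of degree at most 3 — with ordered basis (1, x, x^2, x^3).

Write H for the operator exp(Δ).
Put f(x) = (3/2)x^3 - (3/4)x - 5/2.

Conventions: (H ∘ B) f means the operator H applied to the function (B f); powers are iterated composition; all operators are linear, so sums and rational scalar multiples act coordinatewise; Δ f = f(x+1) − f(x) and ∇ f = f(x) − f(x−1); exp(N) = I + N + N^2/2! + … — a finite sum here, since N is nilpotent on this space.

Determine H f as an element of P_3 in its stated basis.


order-1 term: (9/2)x^2 + (9/2)x + 3/4
order-2 term: (9/2)x + 9/2
order-3 term: 3/2
the series for exp(Δ) f terminates at order 3
exp(Δ) f = (3/2)x^3 + (9/2)x^2 + (33/4)x + 17/4

g(x) = (3/2)x^3 + (9/2)x^2 + (33/4)x + 17/4


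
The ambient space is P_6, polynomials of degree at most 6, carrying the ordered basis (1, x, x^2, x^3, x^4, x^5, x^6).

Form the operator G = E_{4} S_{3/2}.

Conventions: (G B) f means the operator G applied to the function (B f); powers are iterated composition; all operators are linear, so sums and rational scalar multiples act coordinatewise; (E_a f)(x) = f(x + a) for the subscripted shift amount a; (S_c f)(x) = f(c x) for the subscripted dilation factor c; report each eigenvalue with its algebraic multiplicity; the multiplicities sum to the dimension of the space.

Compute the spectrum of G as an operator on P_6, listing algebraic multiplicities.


image of 1: 1
image of x: (3/2)x + 6
image of x^2: (9/4)x^2 + 18x + 36
image of x^3: (27/8)x^3 + (81/2)x^2 + 162x + 216
image of x^4: (81/16)x^4 + 81x^3 + 486x^2 + 1296x + 1296
image of x^5: (243/32)x^5 + (1215/8)x^4 + 1215x^3 + 4860x^2 + 9720x + 7776
image of x^6: (729/64)x^6 + (2187/8)x^5 + (10935/4)x^4 + 14580x^3 + 43740x^2 + 69984x + 46656
the matrix is upper triangular; its diagonal is (1, 3/2, 9/4, 27/8, 81/16, 243/32, 729/64)
for a triangular matrix the eigenvalues are the diagonal entries, with algebraic multiplicity their repetition count

λ = 1 (multiplicity 1), λ = 3/2 (multiplicity 1), λ = 9/4 (multiplicity 1), λ = 27/8 (multiplicity 1), λ = 81/16 (multiplicity 1), λ = 243/32 (multiplicity 1), λ = 729/64 (multiplicity 1)


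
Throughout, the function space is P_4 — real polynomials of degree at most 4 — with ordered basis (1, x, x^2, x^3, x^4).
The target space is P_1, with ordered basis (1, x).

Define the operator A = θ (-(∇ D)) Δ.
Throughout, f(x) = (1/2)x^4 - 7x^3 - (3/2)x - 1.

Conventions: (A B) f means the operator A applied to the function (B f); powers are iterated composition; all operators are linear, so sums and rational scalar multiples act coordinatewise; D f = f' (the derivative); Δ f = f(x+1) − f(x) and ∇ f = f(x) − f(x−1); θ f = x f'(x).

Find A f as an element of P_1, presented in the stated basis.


Δ f = 2x^3 - 18x^2 - 19x - 8
D Δ f = 6x^2 - 36x - 19
∇ D Δ f = 12x - 42
(-(∇ D)) Δ f = -12x + 42
θ (-(∇ D)) Δ f = -12x

the image equals g(x) = -12x


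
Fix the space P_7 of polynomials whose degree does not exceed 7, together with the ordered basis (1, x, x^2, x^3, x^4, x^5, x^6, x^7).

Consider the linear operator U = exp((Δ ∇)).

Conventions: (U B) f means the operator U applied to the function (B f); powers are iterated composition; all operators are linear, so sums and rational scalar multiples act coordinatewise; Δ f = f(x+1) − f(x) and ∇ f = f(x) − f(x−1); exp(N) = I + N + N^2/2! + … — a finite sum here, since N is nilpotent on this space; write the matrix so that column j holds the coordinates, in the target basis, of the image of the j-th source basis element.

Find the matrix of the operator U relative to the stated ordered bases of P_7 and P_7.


image of 1: 1
image of x: x
image of x^2: x^2 + 2
image of x^3: x^3 + 6x
image of x^4: x^4 + 12x^2 + 14
image of x^5: x^5 + 20x^3 + 70x
image of x^6: x^6 + 30x^4 + 210x^2 + 182
image of x^7: x^7 + 42x^5 + 490x^3 + 1274x
each image's coordinates form column j of the matrix

the matrix is [[1, 0, 2, 0, 14, 0, 182, 0]; [0, 1, 0, 6, 0, 70, 0, 1274]; [0, 0, 1, 0, 12, 0, 210, 0]; [0, 0, 0, 1, 0, 20, 0, 490]; [0, 0, 0, 0, 1, 0, 30, 0]; [0, 0, 0, 0, 0, 1, 0, 42]; [0, 0, 0, 0, 0, 0, 1, 0]; [0, 0, 0, 0, 0, 0, 0, 1]] (rows listed top to bottom)


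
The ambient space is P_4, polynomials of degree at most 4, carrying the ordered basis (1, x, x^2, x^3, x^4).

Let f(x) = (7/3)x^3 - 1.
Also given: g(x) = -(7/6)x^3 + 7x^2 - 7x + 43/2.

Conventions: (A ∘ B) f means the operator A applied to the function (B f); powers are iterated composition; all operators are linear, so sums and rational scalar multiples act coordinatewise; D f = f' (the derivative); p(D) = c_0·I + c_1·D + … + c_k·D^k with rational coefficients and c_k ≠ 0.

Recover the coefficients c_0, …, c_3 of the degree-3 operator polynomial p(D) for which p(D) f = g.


c_0 = -1/2, c_1 = 1, c_2 = -1/2, c_3 = 3/2

D^0 f = (7/3)x^3 - 1
D^1 f = 7x^2
D^2 f = 14x
D^3 f = 14
matching coefficients of g against c_0 f + c_1 Df + … from the top degree down determines the c_i
solution: c_0 = -1/2, c_1 = 1, c_2 = -1/2, c_3 = 3/2


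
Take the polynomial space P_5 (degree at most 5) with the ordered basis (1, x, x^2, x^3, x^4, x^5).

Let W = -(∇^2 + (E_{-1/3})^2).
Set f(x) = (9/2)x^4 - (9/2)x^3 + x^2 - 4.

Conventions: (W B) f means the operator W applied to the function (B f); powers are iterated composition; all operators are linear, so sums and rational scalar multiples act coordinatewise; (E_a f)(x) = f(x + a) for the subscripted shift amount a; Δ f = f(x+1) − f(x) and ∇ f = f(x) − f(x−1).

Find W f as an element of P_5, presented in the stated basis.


g(x) = -(9/2)x^4 + (33/2)x^3 - 76x^2 + (443/3)x - 272/3

∇ f = 18x^3 - (81/2)x^2 + (67/2)x - 10
∇ ∇ f = 54x^2 - 135x + 92
E_{-1/3} f = (9/2)x^4 - (21/2)x^3 + (17/2)x^2 - (17/6)x - 11/3
E_{-1/3} E_{-1/3} f = (9/2)x^4 - (33/2)x^3 + 22x^2 - (38/3)x - 4/3
(∇^2 + (E_{-1/3})^2) f = (9/2)x^4 - (33/2)x^3 + 76x^2 - (443/3)x + 272/3
(-(∇^2 + (E_{-1/3})^2)) f = -(9/2)x^4 + (33/2)x^3 - 76x^2 + (443/3)x - 272/3


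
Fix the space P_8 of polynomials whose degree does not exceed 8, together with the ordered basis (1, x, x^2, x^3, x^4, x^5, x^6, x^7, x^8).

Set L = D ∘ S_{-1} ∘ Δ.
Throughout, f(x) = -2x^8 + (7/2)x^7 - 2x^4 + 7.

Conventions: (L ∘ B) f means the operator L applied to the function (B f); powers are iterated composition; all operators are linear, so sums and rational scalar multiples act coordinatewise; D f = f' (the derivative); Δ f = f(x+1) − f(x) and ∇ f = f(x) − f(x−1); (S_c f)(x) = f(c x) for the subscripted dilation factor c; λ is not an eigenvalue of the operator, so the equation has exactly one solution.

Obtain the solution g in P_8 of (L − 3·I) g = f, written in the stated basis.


the image equals g(x) = (2/3)x^8 - (7/6)x^7 - (112/9)x^6 + 21x^5 + (1867/18)x^4 - (910/9)x^3 - (745/2)x^2 + (673/3)x + 10781/54

write g with unknown coordinates in the stated basis and equate coefficients in (L − 3·I) g = f
solving from the highest basis element down gives g = (2/3)x^8 - (7/6)x^7 - (112/9)x^6 + 21x^5 + (1867/18)x^4 - (910/9)x^3 - (745/2)x^2 + (673/3)x + 10781/54
check: L g = -(112/3)x^6 + 63x^5 + (1855/6)x^4 - (910/3)x^3 - (2235/2)x^2 + 673x + 10907/18
so L g − 3·g = -2x^8 + (7/2)x^7 - 2x^4 + 7 = f ✓


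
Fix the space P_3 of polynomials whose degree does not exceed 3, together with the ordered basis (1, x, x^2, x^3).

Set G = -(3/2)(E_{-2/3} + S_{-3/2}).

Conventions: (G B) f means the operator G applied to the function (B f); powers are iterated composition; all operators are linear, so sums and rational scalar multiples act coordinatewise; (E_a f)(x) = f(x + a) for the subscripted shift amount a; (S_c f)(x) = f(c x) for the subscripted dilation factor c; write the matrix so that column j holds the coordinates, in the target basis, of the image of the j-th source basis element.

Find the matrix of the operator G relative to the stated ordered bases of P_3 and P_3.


image of 1: -3
image of x: (3/4)x + 1
image of x^2: -(39/8)x^2 + 2x - 2/3
image of x^3: (57/16)x^3 + 3x^2 - 2x + 4/9
each image's coordinates form column j of the matrix

the matrix is [[-3, 1, -2/3, 4/9]; [0, 3/4, 2, -2]; [0, 0, -39/8, 3]; [0, 0, 0, 57/16]] (rows listed top to bottom)


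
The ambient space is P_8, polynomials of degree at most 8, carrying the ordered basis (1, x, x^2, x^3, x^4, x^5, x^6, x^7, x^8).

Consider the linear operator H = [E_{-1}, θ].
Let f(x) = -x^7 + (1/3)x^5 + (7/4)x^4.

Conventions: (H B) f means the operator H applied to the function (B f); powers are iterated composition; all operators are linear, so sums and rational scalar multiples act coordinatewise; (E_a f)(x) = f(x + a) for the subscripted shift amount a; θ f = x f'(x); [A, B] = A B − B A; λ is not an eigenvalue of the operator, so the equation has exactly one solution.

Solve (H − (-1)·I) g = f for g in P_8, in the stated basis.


the result is g(x) = -x^7 - 7x^6 + (1/3)x^5 + (1301/12)x^4 + 147x^3 - 535x^2 - (2477/3)x + 865/3

write g with unknown coordinates in the stated basis and equate coefficients in (H − (-1)·I) g = f
solving from the highest basis element down gives g = -x^7 - 7x^6 + (1/3)x^5 + (1301/12)x^4 + 147x^3 - 535x^2 - (2477/3)x + 865/3
check: H g = 7x^6 - (320/3)x^4 - 147x^3 + 535x^2 + (2477/3)x - 865/3
so H g − (-1)·g = -x^7 + (1/3)x^5 + (7/4)x^4 = f ✓


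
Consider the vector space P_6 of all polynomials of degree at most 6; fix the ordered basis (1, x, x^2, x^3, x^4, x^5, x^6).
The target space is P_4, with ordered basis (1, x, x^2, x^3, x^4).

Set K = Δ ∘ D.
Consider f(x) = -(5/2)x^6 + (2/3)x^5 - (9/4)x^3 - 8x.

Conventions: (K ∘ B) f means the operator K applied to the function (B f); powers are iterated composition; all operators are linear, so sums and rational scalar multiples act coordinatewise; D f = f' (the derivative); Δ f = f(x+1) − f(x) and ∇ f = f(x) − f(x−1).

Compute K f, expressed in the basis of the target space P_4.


D f = -15x^5 + (10/3)x^4 - (27/4)x^2 - 8
Δ D f = -75x^4 - (410/3)x^3 - 130x^2 - (451/6)x - 221/12

the result is g(x) = -75x^4 - (410/3)x^3 - 130x^2 - (451/6)x - 221/12


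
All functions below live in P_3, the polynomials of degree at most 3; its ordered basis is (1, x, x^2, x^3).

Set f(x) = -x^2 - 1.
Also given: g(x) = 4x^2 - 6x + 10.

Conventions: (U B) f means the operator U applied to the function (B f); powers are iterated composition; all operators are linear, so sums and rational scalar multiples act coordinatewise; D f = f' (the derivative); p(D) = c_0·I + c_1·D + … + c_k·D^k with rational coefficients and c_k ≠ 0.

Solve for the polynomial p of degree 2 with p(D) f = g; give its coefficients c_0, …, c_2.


D^0 f = -x^2 - 1
D^1 f = -2x
D^2 f = -2
matching coefficients of g against c_0 f + c_1 Df + … from the top degree down determines the c_i
solution: c_0 = -4, c_1 = 3, c_2 = -3

p(D) = -4·I + 3·D − 3·D^2, i.e. c_0 = -4, c_1 = 3, c_2 = -3


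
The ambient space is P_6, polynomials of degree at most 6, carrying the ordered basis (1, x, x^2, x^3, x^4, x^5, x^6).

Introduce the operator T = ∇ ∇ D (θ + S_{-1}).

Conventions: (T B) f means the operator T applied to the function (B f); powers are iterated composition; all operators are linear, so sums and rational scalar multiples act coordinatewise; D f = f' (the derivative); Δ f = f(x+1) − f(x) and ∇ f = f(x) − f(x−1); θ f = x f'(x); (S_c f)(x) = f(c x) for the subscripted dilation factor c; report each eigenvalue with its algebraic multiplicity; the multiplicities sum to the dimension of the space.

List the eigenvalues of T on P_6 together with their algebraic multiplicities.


λ = 0 (multiplicity 7)

image of 1: 0
image of x: 0
image of x^2: 0
image of x^3: 12
image of x^4: 120x - 120
image of x^5: 240x^2 - 480x + 280
image of x^6: 840x^3 - 2520x^2 + 2940x - 1260
the matrix is upper triangular; its diagonal is (0, 0, 0, 0, 0, 0, 0)
for a triangular matrix the eigenvalues are the diagonal entries, with algebraic multiplicity their repetition count


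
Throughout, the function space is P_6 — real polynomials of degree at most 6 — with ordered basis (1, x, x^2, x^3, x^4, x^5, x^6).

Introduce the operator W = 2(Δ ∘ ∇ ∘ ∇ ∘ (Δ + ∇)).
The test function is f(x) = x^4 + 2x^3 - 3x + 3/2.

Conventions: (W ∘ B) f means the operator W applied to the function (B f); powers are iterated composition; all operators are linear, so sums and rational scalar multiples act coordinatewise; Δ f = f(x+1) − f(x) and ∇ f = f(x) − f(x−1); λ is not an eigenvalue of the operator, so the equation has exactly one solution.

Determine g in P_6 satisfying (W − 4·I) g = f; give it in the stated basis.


write g with unknown coordinates in the stated basis and equate coefficients in (W − 4·I) g = f
solving from the highest basis element down gives g = -(1/4)x^4 - (1/2)x^3 + (3/4)x - 51/8
check: W g = -24
so W g − 4·g = x^4 + 2x^3 - 3x + 3/2 = f ✓

the image equals g(x) = -(1/4)x^4 - (1/2)x^3 + (3/4)x - 51/8


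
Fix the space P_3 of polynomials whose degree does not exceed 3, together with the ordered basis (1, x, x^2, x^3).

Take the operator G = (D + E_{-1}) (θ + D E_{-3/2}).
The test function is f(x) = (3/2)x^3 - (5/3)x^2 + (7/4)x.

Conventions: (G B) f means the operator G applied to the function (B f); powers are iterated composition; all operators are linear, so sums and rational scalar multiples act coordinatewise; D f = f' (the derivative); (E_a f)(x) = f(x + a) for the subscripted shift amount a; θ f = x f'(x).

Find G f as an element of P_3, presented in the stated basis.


the image equals g(x) = (9/2)x^3 + (7/6)x^2 - (19/12)x + 325/24

θ f = (9/2)x^3 - (10/3)x^2 + (7/4)x
E_{-3/2} f = (3/2)x^3 - (101/12)x^2 + (135/8)x - 183/16
D E_{-3/2} f = (9/2)x^2 - (101/6)x + 135/8
(θ + D E_{-3/2}) f = (9/2)x^3 + (7/6)x^2 - (181/12)x + 135/8
D (θ + D E_{-3/2}) f = (27/2)x^2 + (7/3)x - 181/12
E_{-1} (θ + D E_{-3/2}) f = (9/2)x^3 - (37/3)x^2 - (47/12)x + 229/8
(D + E_{-1}) (θ + D E_{-3/2}) f = (9/2)x^3 + (7/6)x^2 - (19/12)x + 325/24


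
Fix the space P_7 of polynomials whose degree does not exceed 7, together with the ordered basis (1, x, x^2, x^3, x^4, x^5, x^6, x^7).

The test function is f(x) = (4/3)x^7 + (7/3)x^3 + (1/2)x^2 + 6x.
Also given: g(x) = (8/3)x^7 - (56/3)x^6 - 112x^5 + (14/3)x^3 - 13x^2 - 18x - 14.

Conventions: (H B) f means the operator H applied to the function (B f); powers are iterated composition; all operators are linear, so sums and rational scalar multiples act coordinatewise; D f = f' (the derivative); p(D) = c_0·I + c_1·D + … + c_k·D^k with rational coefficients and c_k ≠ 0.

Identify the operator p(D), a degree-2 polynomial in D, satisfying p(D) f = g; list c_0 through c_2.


D^0 f = (4/3)x^7 + (7/3)x^3 + (1/2)x^2 + 6x
D^1 f = (28/3)x^6 + 7x^2 + x + 6
D^2 f = 56x^5 + 14x + 1
matching coefficients of g against c_0 f + c_1 Df + … from the top degree down determines the c_i
solution: c_0 = 2, c_1 = -2, c_2 = -2

c_0 = 2, c_1 = -2, c_2 = -2


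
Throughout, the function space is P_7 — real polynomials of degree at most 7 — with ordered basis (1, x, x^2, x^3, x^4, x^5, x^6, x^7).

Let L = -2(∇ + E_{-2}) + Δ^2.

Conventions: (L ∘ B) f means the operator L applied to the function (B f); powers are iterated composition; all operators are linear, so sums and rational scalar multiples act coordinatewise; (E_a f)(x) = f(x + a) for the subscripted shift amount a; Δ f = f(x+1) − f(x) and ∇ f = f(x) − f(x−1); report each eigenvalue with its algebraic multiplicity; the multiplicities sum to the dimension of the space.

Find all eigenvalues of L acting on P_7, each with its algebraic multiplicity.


image of 1: -2
image of x: -2x + 2
image of x^2: -2x^2 + 4x - 4
image of x^3: -2x^3 + 6x^2 - 12x + 20
image of x^4: -2x^4 + 8x^3 - 24x^2 + 80x - 16
image of x^5: -2x^5 + 10x^4 - 40x^3 + 200x^2 - 80x + 92
image of x^6: -2x^6 + 12x^5 - 60x^4 + 400x^3 - 240x^2 + 552x - 64
image of x^7: -2x^7 + 14x^6 - 84x^5 + 700x^4 - 560x^3 + 1932x^2 - 448x + 380
the matrix is upper triangular; its diagonal is (-2, -2, -2, -2, -2, -2, -2, -2)
for a triangular matrix the eigenvalues are the diagonal entries, with algebraic multiplicity their repetition count

λ = -2 (multiplicity 8)
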